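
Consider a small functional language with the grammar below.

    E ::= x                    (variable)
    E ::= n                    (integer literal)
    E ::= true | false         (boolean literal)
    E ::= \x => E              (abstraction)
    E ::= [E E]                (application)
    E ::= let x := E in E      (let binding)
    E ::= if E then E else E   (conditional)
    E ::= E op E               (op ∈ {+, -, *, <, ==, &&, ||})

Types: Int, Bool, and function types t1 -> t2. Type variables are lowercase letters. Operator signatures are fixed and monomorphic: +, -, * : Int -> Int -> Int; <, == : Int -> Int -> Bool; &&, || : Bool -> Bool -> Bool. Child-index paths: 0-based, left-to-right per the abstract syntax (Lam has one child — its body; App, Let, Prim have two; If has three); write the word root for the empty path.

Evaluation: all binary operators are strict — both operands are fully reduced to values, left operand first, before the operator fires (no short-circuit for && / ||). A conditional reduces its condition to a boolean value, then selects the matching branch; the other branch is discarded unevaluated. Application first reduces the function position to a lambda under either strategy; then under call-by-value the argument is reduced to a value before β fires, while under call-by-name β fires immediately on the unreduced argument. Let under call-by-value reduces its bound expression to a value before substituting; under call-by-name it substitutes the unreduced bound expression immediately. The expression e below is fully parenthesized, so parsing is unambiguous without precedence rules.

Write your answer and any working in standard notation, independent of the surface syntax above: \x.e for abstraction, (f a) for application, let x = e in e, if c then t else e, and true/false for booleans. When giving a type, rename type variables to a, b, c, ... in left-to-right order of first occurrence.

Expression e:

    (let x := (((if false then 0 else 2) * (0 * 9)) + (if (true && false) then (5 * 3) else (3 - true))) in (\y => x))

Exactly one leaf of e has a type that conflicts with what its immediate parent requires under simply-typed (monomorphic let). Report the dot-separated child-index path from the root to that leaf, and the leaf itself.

Working:
  unify Bool ~ Bool
  unify Int ~ Int
  unify Int ~ Int
  unify Int ~ Int
  unify Int ~ Int
  unify Int ~ Int
  unify Int ~ Int
  unify Bool ~ Bool
  unify Bool ~ Bool
  unify Bool ~ Bool
  unify Int ~ Int
  unify Int ~ Int
  unify Int ~ Int
  unify Bool ~ Int
  FAIL: mismatch Bool ~ Int

Answer: 0.1.2.1 : true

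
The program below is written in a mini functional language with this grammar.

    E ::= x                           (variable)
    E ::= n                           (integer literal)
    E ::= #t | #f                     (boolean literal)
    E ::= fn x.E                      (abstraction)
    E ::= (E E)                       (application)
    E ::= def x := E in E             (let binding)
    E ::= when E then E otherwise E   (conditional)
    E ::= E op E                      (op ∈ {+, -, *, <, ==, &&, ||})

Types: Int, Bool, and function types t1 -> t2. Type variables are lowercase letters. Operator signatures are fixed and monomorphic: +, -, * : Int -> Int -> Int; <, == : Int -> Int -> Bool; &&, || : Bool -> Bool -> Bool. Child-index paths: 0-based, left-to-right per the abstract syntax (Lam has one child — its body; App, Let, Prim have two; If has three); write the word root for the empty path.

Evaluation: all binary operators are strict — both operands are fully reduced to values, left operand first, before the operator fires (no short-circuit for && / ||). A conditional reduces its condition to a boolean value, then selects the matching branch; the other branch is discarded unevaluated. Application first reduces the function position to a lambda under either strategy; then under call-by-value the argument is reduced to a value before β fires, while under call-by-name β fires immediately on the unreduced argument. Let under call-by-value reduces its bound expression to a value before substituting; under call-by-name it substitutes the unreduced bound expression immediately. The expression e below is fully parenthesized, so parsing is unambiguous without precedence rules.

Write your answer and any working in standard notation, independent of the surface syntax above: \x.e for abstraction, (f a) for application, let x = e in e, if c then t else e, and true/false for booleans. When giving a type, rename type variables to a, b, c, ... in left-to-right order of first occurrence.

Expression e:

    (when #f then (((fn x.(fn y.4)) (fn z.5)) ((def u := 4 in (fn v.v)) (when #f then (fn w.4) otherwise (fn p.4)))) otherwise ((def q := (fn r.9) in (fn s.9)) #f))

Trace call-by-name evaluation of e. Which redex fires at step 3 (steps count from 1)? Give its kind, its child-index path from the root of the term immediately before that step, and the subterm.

Working:
step 0: (if false then (((\x.(\y.4)) (\z.5)) ((let u = 4 in (\v.v)) (if false then (\w.4) else (\p.4)))) else ((let q = (\r.9) in (\s.9)) false))
step 1: [if@root] ((let q = (\r.9) in (\s.9)) false)
step 2: [let@0] ((\s.9) false)
step 3: [beta@root] 9

Answer: beta at root : ((\s.9) false)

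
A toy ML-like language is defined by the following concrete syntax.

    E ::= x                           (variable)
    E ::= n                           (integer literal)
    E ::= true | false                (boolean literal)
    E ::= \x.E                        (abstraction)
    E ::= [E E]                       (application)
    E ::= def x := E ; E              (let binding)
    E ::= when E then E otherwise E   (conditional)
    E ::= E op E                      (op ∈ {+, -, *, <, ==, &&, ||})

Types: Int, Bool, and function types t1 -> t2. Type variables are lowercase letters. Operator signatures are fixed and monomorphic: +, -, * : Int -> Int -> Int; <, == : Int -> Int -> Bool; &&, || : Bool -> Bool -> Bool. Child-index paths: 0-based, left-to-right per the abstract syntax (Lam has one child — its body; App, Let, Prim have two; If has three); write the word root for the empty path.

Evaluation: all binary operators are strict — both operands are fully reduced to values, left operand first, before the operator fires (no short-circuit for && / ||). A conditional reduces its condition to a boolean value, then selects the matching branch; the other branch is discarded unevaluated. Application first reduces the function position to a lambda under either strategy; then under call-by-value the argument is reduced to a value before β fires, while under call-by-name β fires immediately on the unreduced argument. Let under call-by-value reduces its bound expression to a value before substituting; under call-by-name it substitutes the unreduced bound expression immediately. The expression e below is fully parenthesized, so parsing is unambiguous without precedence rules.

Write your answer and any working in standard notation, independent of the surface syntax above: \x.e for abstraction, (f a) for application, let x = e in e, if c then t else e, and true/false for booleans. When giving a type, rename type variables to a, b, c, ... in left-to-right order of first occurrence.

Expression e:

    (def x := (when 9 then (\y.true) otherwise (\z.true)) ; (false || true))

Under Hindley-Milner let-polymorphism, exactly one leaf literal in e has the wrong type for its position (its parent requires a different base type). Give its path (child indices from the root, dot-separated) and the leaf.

Answer: 0.0 : 9

Derivation:
  unify Int ~ Bool
  FAIL: mismatch Int ~ Bool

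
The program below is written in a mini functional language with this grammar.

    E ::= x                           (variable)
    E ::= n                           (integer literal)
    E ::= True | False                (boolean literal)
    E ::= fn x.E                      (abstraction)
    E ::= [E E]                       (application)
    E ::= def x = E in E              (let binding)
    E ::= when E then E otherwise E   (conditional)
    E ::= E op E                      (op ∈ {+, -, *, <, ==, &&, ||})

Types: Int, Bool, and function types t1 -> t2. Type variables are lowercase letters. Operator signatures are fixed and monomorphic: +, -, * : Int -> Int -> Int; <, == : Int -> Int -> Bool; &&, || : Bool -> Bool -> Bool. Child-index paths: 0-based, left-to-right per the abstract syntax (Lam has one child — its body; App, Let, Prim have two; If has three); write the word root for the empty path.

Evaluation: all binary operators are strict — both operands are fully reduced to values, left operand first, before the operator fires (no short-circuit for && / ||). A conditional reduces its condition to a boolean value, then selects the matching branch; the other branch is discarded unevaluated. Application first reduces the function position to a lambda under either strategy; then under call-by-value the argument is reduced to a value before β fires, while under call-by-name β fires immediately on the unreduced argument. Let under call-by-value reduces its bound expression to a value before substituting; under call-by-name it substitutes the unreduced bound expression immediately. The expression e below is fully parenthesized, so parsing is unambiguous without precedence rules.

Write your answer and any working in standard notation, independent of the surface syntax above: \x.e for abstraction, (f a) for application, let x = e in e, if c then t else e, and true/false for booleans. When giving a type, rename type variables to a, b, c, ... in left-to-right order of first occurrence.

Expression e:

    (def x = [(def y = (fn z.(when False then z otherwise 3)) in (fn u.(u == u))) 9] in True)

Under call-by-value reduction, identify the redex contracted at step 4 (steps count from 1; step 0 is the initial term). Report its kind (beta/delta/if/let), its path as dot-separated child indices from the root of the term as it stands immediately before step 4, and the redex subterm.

Answer: let at root : (let x = true in true)

Working:
step 0: (let x = ((let y = (\z.(if false then z else 3)) in (\u.(u == u))) 9) in true)
step 1: [let@0.0] (let x = ((\u.(u == u)) 9) in true)
step 2: [beta@0] (let x = (9 == 9) in true)
step 3: [delta@0] (let x = true in true)
step 4: [let@root] true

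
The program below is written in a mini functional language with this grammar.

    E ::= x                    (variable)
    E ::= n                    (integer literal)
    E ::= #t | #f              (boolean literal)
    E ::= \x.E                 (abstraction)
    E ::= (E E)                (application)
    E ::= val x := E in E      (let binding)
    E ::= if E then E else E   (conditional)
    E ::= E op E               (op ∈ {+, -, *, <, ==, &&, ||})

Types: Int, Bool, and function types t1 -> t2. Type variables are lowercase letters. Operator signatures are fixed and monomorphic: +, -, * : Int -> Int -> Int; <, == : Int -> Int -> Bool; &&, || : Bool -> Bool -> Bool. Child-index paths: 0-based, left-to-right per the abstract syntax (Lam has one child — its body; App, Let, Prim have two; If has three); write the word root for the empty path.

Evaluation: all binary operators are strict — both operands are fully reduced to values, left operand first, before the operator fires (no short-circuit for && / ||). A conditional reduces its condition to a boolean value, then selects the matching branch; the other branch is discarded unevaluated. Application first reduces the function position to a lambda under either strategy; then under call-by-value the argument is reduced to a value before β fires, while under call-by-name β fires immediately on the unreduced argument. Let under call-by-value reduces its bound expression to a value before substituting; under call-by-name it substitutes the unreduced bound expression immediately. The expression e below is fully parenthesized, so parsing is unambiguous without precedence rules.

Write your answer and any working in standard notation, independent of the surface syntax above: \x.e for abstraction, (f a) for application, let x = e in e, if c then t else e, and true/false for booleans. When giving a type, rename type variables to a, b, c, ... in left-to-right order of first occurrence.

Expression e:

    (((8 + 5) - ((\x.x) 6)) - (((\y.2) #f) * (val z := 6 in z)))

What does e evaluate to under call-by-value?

Answer: -5

Trace:
step 0: (((8 + 5) - ((\x.x) 6)) - (((\y.2) false) * (let z = 6 in z)))
step 1: [delta@0.0] ((13 - ((\x.x) 6)) - (((\y.2) false) * (let z = 6 in z)))
step 2: [beta@0.1] ((13 - 6) - (((\y.2) false) * (let z = 6 in z)))
step 3: [delta@0] (7 - (((\y.2) false) * (let z = 6 in z)))
step 4: [beta@1.0] (7 - (2 * (let z = 6 in z)))
step 5: [let@1.1] (7 - (2 * 6))
step 6: [delta@1] (7 - 12)
step 7: [delta@root] -5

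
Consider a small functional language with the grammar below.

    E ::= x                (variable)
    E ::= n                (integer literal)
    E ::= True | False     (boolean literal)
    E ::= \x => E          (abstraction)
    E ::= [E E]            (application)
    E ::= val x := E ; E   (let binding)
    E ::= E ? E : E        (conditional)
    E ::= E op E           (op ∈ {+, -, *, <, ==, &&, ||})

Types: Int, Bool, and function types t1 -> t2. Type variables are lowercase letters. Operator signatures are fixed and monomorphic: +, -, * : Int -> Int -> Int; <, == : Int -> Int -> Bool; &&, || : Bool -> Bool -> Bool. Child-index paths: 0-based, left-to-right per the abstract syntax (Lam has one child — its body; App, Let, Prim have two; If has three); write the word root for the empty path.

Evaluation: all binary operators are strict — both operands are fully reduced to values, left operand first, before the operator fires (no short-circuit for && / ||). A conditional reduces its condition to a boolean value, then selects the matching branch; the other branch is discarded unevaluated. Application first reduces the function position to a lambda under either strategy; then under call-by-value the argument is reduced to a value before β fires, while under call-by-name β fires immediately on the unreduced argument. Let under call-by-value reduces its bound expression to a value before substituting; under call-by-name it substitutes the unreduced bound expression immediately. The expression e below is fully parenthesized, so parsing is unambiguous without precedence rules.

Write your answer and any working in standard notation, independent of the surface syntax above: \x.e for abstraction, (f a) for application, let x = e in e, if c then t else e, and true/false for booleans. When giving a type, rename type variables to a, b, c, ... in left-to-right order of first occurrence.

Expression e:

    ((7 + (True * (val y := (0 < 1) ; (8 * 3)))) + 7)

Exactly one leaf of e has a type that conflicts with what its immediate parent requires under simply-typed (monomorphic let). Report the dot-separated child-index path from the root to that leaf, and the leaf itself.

Answer: 0.1.0 : true

Trace:
  unify Int ~ Int
  unify Bool ~ Int
  FAIL: mismatch Bool ~ Int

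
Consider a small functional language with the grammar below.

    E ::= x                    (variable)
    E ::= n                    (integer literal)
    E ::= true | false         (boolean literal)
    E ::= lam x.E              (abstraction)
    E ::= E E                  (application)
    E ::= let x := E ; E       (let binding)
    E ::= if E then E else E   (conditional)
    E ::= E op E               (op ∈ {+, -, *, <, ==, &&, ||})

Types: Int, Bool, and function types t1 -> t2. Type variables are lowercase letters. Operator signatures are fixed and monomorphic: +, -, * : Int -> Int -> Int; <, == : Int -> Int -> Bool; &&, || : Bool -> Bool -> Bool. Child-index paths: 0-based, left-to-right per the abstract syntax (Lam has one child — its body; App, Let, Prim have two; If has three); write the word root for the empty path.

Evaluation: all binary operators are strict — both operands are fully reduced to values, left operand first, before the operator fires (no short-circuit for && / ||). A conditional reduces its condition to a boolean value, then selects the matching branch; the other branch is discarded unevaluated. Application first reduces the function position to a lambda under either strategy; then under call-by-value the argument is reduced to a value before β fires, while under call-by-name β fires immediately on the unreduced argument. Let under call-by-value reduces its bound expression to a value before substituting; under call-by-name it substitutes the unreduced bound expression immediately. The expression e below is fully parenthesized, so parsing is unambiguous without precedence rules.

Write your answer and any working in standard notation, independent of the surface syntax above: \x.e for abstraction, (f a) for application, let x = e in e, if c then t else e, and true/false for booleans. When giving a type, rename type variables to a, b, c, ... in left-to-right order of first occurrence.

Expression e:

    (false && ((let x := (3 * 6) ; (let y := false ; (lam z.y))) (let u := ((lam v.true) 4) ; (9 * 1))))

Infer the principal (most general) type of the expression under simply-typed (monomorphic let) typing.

Answer: Bool

Working:
  unify Bool ~ Bool
  unify Int ~ Int
  unify Int ~ Int
let x : Int
let y : Bool
y : Bool
\z._ : a -> Bool
\v._ : b -> Bool
  unify b -> Bool ~ Int -> c
  unify b ~ Int
  unify Bool ~ c
_ _ : Bool
let u : Bool
  unify Int ~ Int
  unify Int ~ Int
  unify a -> Bool ~ Int -> d
  unify a ~ Int
  unify Bool ~ d
_ _ : Bool
  unify Bool ~ Bool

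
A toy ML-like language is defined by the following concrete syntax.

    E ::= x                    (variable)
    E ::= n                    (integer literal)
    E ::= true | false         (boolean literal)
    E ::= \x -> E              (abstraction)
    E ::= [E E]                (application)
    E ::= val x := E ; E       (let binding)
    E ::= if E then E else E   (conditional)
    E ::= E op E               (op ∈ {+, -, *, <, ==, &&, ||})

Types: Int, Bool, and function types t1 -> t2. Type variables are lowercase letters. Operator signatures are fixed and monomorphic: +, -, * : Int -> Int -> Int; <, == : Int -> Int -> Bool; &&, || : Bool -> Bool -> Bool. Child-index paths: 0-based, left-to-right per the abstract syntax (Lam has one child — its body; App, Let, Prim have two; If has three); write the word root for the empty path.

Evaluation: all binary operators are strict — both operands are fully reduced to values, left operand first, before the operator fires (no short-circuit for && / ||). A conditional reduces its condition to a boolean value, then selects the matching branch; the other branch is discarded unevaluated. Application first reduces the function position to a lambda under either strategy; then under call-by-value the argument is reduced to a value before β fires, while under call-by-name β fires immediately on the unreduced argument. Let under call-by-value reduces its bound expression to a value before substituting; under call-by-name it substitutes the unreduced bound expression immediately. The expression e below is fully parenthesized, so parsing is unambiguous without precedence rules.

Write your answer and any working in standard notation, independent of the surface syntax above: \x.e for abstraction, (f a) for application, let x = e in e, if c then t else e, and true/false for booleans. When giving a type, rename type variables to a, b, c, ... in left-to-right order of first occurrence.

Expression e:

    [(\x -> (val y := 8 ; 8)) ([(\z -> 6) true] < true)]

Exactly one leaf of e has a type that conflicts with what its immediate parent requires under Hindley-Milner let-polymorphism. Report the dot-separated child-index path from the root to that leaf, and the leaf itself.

Answer: 1.1 : true

Trace:
let y : Int
\x._ : a -> Int
\z._ : b -> Int
  unify b -> Int ~ Bool -> c
  unify b ~ Bool
  unify Int ~ c
_ _ : Int
  unify Int ~ Int
  unify Bool ~ Int
  FAIL: mismatch Bool ~ Int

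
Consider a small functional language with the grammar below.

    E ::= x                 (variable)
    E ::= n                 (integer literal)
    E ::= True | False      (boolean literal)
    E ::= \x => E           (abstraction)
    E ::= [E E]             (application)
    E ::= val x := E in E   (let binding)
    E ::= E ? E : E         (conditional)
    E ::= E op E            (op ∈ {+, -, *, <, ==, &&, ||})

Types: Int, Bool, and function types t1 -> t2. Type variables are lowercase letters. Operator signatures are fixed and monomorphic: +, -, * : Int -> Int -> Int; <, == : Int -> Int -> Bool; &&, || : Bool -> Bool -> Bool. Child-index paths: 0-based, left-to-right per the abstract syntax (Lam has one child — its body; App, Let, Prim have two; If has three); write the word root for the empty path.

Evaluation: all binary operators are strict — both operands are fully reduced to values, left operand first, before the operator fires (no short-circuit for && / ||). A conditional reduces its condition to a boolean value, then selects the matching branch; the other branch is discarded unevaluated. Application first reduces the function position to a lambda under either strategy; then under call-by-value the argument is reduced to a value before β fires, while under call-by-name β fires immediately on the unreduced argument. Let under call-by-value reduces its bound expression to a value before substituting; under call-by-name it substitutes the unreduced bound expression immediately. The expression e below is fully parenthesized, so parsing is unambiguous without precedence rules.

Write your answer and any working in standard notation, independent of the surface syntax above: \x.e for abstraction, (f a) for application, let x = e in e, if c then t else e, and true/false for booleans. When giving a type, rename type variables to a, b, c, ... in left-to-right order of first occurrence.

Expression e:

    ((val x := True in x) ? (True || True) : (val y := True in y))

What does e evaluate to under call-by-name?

Answer: true

Derivation:
step 0: (if (let x = true in x) then (true || true) else (let y = true in y))
step 1: [let@0] (if true then (true || true) else (let y = true in y))
step 2: [if@root] (true || true)
step 3: [delta@root] true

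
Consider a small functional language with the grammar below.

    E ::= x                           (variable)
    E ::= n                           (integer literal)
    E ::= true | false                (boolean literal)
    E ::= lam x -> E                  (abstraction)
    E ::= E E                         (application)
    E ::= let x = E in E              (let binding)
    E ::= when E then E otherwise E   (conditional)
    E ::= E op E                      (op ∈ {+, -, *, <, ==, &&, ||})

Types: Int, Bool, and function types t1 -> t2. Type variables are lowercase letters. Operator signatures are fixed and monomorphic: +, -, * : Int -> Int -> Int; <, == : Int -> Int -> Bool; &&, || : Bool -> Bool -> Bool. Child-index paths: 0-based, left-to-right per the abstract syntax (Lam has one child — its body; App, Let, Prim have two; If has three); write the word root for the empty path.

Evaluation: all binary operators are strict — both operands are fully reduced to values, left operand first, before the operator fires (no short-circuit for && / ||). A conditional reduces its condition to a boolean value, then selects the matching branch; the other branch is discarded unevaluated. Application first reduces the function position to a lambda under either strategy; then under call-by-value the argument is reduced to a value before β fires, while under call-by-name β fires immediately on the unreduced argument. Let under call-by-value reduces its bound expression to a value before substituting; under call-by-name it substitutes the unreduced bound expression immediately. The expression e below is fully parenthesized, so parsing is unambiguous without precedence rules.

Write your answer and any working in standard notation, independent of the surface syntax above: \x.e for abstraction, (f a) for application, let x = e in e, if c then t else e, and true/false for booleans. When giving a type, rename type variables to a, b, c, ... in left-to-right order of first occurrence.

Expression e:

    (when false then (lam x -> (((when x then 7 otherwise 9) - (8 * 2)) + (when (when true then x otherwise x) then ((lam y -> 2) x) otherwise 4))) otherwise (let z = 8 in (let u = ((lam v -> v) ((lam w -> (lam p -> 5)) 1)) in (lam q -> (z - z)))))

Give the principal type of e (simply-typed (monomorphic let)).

Answer: Bool -> Int

Working:
  unify Bool ~ Bool
x : a
  unify a ~ Bool
  unify Int ~ Int
  unify Int ~ Int
  unify Int ~ Int
  unify Int ~ Int
  unify Int ~ Int
  unify Int ~ Int
  unify Bool ~ Bool
x : Bool
x : Bool
  unify Bool ~ Bool
  unify Bool ~ Bool
\y._ : b -> Int
x : Bool
  unify b -> Int ~ Bool -> c
  unify b ~ Bool
  unify Int ~ c
_ _ : Int
  unify Int ~ Int
  unify Int ~ Int
\x._ : Bool -> Int
let z : Int
v : d
\v._ : d -> d
\p._ : f -> Int
\w._ : e -> f -> Int
  unify e -> f -> Int ~ Int -> g
  unify e ~ Int
  unify f -> Int ~ g
_ _ : f -> Int
  unify d -> d ~ (f -> Int) -> h
  unify d ~ f -> Int
  unify f -> Int ~ h
_ _ : f -> Int
let u : f -> Int
z : Int
  unify Int ~ Int
z : Int
  unify Int ~ Int
\q._ : i -> Int
  unify Bool -> Int ~ i -> Int
  unify Bool ~ i
  unify Int ~ Int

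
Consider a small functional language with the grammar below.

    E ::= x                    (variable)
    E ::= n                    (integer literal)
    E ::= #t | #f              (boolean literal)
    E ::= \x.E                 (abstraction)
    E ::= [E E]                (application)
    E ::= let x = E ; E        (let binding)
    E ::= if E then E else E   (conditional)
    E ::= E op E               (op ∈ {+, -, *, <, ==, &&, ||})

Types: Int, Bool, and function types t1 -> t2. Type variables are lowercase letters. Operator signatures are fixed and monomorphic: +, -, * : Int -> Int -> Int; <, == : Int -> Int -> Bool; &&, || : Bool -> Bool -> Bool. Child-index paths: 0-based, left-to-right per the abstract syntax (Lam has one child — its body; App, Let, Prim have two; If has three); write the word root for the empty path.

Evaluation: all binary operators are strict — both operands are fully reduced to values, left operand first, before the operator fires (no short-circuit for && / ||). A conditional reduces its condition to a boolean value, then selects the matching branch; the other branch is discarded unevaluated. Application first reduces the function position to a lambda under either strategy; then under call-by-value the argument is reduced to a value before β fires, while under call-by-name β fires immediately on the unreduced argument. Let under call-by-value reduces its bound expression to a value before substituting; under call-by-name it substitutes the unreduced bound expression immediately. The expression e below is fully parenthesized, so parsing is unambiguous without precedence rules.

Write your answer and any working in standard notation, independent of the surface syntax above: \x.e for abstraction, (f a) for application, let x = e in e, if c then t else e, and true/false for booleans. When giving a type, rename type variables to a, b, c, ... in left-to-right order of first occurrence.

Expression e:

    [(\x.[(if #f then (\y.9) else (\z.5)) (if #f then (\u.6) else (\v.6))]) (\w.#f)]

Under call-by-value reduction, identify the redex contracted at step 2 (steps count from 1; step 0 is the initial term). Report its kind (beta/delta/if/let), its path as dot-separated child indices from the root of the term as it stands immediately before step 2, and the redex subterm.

Answer: if at 0 : (if false then (\y.9) else (\z.5))

Trace:
step 0: ((\x.((if false then (\y.9) else (\z.5)) (if false then (\u.6) else (\v.6)))) (\w.false))
step 1: [beta@root] ((if false then (\y.9) else (\z.5)) (if false then (\u.6) else (\v.6)))
step 2: [if@0] ((\z.5) (if false then (\u.6) else (\v.6)))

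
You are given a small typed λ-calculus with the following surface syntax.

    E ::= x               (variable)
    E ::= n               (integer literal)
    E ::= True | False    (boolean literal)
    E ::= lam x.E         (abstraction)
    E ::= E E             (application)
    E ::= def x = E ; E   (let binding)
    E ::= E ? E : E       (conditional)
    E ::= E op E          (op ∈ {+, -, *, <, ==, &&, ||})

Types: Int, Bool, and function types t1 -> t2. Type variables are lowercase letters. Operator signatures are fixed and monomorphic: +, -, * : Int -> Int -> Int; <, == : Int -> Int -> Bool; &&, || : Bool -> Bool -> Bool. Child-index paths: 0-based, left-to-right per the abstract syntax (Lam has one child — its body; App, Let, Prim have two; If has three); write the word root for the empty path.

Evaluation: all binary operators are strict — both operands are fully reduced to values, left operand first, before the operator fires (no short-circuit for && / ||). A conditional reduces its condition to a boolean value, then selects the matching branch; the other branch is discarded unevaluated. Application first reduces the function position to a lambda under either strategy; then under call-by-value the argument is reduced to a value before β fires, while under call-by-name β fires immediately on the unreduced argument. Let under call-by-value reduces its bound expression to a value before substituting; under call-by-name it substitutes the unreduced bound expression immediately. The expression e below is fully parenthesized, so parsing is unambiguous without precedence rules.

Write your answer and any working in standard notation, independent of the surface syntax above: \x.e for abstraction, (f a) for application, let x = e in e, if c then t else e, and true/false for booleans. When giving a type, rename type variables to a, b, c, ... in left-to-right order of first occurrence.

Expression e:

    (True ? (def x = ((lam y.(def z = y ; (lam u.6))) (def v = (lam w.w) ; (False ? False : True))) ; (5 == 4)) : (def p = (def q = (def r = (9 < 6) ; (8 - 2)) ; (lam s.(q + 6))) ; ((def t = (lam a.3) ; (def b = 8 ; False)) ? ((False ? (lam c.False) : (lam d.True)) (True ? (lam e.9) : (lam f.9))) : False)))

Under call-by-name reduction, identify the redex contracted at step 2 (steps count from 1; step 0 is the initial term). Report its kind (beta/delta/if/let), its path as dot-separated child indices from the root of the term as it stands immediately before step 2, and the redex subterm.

Answer: let at root : (let x = ((\y.(let z = y in (\u.6))) (let v = (\w.w) in (if false then false else true))) in (5 == 4))

Working:
step 0: (if true then (let x = ((\y.(let z = y in (\u.6))) (let v = (\w.w) in (if false then false else true))) in (5 == 4)) else (let p = (let q = (let r = (9 < 6) in (8 - 2)) in (\s.(q + 6))) in (if (let t = (\a.3) in (let b = 8 in false)) then ((if false then (\c.false) else (\d.true)) (if true then (\e.9) else (\f.9))) else false)))
step 1: [if@root] (let x = ((\y.(let z = y in (\u.6))) (let v = (\w.w) in (if false then false else true))) in (5 == 4))
step 2: [let@root] (5 == 4)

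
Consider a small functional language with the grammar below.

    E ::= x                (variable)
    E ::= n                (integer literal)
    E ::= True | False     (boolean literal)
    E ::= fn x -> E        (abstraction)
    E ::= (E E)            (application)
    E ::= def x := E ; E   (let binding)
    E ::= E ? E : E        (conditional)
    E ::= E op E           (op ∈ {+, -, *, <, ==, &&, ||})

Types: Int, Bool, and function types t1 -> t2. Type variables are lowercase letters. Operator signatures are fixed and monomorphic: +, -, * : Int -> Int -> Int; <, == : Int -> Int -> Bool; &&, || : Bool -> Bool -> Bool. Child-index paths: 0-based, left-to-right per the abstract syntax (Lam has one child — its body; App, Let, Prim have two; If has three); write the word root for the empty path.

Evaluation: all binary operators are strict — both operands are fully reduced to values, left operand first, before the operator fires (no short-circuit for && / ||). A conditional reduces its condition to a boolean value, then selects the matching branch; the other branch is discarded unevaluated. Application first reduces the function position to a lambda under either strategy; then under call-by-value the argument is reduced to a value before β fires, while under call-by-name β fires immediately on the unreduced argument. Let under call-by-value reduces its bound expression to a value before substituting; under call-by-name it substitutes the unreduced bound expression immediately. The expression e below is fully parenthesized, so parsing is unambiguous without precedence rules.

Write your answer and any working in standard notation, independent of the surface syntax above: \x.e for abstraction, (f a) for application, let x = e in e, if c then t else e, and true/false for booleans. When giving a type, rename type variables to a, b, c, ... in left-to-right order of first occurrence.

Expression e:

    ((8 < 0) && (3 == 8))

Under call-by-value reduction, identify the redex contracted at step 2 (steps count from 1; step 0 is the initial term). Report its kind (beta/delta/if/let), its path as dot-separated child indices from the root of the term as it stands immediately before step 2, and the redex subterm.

Answer: delta at 1 : (3 == 8)

Working:
step 0: ((8 < 0) && (3 == 8))
step 1: [delta@0] (false && (3 == 8))
step 2: [delta@1] (false && false)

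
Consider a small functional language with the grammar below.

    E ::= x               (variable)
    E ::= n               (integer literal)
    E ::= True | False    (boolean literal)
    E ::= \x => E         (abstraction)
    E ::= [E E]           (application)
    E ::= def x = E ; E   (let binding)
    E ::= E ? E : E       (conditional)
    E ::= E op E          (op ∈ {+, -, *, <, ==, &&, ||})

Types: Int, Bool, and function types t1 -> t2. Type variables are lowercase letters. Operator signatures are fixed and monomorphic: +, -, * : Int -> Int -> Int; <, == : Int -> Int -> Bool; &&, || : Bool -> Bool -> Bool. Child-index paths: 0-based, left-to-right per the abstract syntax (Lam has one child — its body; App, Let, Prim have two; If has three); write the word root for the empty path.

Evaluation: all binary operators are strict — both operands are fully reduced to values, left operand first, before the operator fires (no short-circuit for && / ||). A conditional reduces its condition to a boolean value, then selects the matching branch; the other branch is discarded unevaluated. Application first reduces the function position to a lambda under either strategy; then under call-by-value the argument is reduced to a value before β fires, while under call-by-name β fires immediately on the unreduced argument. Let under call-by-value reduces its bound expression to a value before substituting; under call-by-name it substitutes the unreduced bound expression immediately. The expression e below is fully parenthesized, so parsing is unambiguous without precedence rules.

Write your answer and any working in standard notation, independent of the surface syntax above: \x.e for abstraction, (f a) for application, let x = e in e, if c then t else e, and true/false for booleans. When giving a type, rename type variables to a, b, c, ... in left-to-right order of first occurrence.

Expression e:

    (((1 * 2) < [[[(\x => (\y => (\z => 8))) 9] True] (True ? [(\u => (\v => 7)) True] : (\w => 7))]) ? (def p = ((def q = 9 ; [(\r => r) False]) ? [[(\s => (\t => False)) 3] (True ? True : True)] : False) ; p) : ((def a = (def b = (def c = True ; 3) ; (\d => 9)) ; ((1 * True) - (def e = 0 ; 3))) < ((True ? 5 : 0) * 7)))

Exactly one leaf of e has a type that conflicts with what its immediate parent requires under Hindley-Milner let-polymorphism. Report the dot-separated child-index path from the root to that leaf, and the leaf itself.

Derivation:
  unify Int ~ Int
  unify Int ~ Int
  unify Int ~ Int
\z._ : c -> Int
\y._ : b -> c -> Int
\x._ : a -> b -> c -> Int
  unify a -> b -> c -> Int ~ Int -> d
  unify a ~ Int
  unify b -> c -> Int ~ d
_ _ : b -> c -> Int
  unify b -> c -> Int ~ Bool -> e
  unify b ~ Bool
  unify c -> Int ~ e
_ _ : c -> Int
  unify Bool ~ Bool
\v._ : g -> Int
\u._ : f -> g -> Int
  unify f -> g -> Int ~ Bool -> h
  unify f ~ Bool
  unify g -> Int ~ h
_ _ : g -> Int
\w._ : i -> Int
  unify g -> Int ~ i -> Int
  unify g ~ i
  unify Int ~ Int
  unify c -> Int ~ (i -> Int) -> j
  unify c ~ i -> Int
  unify Int ~ j
_ _ : Int
  unify Int ~ Int
  unify Bool ~ Bool
let q : Int
r : k
\r._ : k -> k
  unify k -> k ~ Bool -> l
  unify k ~ Bool
  unify Bool ~ l
_ _ : Bool
  unify Bool ~ Bool
\t._ : n -> Bool
\s._ : m -> n -> Bool
  unify m -> n -> Bool ~ Int -> o
  unify m ~ Int
  unify n -> Bool ~ o
_ _ : n -> Bool
  unify Bool ~ Bool
  unify Bool ~ Bool
  unify n -> Bool ~ Bool -> p
  unify n ~ Bool
  unify Bool ~ p
_ _ : Bool
  unify Bool ~ Bool
let p : Bool
p : Bool
let c : Bool
let b : Int
\d._ : q -> Int
let a : forall. q -> Int
  unify Int ~ Int
  unify Bool ~ Int
  FAIL: mismatch Bool ~ Int

Answer: 2.0.1.0.1 : true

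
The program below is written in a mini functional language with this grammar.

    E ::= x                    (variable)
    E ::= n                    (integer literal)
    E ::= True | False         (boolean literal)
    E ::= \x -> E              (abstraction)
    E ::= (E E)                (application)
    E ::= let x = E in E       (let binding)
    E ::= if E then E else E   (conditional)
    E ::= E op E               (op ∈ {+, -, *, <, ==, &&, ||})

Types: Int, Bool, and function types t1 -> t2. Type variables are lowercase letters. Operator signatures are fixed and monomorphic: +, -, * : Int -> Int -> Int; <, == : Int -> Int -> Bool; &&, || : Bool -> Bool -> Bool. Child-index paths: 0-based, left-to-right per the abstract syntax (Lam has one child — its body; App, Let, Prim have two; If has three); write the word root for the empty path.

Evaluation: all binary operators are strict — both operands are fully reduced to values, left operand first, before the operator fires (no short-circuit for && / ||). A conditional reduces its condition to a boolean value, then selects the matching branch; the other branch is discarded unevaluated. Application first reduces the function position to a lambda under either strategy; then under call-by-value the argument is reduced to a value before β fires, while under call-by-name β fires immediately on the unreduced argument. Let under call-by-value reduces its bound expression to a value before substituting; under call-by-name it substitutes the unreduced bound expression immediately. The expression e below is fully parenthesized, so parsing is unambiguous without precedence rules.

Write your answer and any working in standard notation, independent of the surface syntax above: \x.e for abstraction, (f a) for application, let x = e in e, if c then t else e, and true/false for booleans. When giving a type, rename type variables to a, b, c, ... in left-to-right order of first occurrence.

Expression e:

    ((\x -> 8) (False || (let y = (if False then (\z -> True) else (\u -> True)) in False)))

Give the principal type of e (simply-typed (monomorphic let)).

Trace:
\x._ : a -> Int
  unify Bool ~ Bool
  unify Bool ~ Bool
\z._ : b -> Bool
\u._ : c -> Bool
  unify b -> Bool ~ c -> Bool
  unify b ~ c
  unify Bool ~ Bool
let y : c -> Bool
  unify Bool ~ Bool
  unify a -> Int ~ Bool -> d
  unify a ~ Bool
  unify Int ~ d
_ _ : Int

Answer: Int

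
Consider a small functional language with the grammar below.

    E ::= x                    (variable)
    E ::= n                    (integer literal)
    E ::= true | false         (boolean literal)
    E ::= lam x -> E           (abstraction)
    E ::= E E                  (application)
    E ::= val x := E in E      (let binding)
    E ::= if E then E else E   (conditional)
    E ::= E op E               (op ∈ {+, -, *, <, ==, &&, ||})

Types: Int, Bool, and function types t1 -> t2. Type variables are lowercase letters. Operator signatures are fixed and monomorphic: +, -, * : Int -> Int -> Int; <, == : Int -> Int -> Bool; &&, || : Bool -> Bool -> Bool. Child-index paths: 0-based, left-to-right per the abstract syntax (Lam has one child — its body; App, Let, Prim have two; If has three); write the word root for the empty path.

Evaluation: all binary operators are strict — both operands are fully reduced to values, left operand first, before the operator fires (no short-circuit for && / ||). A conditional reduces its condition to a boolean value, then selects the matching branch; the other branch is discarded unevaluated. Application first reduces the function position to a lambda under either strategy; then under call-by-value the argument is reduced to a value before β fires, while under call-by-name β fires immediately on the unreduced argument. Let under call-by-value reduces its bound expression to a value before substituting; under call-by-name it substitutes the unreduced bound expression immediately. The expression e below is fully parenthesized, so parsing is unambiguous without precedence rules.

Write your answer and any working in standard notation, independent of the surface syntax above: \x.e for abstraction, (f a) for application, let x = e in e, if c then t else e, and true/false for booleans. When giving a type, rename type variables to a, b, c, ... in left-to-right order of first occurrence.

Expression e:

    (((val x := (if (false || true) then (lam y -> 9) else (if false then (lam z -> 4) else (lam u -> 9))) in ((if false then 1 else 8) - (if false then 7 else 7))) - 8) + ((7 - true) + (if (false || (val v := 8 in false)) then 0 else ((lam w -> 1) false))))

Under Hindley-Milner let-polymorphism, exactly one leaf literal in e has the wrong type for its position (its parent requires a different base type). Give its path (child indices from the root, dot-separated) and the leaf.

Answer: 1.0.1 : true

Derivation:
  unify Bool ~ Bool
  unify Bool ~ Bool
  unify Bool ~ Bool
\y._ : a -> Int
  unify Bool ~ Bool
\z._ : b -> Int
\u._ : c -> Int
  unify b -> Int ~ c -> Int
  unify b ~ c
  unify Int ~ Int
  unify a -> Int ~ c -> Int
  unify a ~ c
  unify Int ~ Int
let x : forall. c -> Int
  unify Bool ~ Bool
  unify Int ~ Int
  unify Int ~ Int
  unify Bool ~ Bool
  unify Int ~ Int
  unify Int ~ Int
  unify Int ~ Int
  unify Int ~ Int
  unify Int ~ Int
  unify Int ~ Int
  unify Bool ~ Int
  FAIL: mismatch Bool ~ Int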